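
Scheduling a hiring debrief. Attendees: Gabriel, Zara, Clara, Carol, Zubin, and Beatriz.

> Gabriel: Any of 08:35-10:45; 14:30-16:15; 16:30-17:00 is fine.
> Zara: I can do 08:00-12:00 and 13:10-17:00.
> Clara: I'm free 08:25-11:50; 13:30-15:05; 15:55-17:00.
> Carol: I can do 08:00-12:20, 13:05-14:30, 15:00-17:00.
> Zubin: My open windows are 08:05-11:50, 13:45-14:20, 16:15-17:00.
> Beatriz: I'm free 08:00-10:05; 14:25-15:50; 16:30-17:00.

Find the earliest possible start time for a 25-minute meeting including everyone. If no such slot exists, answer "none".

Gabriel ∩ Zara: 08:35-10:45, 14:30-16:15, 16:30-17:00.
Gabriel ∩ Zara ∩ Clara: 08:35-10:45, 14:30-15:05, 15:55-16:15, 16:30-17:00.
Gabriel ∩ Zara ∩ Clara ∩ Carol: 08:35-10:45, 15:00-15:05, 15:55-16:15, 16:30-17:00.
Gabriel ∩ Zara ∩ Clara ∩ Carol ∩ Zubin: 08:35-10:45, 16:30-17:00.
Gabriel ∩ Zara ∩ Clara ∩ Carol ∩ Zubin ∩ Beatriz: 08:35-10:05, 16:30-17:00.
The first common window of at least 25 minutes is 08:35-10:05, so the earliest start is 08:35.

08:35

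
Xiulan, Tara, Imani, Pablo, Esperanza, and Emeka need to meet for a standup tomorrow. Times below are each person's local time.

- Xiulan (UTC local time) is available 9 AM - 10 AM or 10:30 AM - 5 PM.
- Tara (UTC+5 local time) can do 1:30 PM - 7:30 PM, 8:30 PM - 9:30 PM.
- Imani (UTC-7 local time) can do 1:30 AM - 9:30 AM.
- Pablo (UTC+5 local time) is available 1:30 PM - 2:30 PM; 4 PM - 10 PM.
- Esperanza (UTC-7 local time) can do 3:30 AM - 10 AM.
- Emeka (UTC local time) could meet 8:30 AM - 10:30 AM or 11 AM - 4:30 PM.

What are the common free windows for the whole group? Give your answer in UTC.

11:00-14:30, 15:30-16:30

Xiulan in UTC: 09:00-10:00, 10:30-17:00.
Tara in UTC: 08:30-14:30, 15:30-16:30 (subtract 5h to convert from UTC+5).
Imani in UTC: 08:30-16:30 (add 7h to convert from UTC-7).
Pablo in UTC: 08:30-09:30, 11:00-17:00 (subtract 5h to convert from UTC+5).
Esperanza in UTC: 10:30-17:00 (add 7h to convert from UTC-7).
Emeka in UTC: 08:30-10:30, 11:00-16:30.
Xiulan ∩ Tara: 09:00-10:00, 10:30-14:30, 15:30-16:30.
Xiulan ∩ Tara ∩ Imani: 09:00-10:00, 10:30-14:30, 15:30-16:30.
Xiulan ∩ Tara ∩ Imani ∩ Pablo: 09:00-09:30, 11:00-14:30, 15:30-16:30.
Xiulan ∩ Tara ∩ Imani ∩ Pablo ∩ Esperanza: 11:00-14:30, 15:30-16:30.
Xiulan ∩ Tara ∩ Imani ∩ Pablo ∩ Esperanza ∩ Emeka: 11:00-14:30, 15:30-16:30.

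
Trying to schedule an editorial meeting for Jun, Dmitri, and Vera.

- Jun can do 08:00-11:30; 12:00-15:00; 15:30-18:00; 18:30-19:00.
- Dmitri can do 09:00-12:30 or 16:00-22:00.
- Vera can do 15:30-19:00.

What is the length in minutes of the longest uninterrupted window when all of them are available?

Jun ∩ Dmitri: 09:00-11:30, 12:00-12:30, 16:00-18:00, 18:30-19:00.
Jun ∩ Dmitri ∩ Vera: 16:00-18:00, 18:30-19:00.
The longest is 16:00-18:00 at 120 minutes.

120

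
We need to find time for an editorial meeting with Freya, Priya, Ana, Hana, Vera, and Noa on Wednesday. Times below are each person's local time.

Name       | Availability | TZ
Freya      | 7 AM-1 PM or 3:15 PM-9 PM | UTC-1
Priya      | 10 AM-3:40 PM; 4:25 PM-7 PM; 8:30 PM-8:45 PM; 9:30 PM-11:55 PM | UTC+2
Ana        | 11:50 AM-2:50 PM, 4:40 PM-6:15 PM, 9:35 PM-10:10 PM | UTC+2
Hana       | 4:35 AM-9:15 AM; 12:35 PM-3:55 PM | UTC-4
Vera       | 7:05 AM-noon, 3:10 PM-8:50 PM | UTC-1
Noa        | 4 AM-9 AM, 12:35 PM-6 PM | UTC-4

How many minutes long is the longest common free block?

Freya in UTC: 08:00-14:00, 16:15-22:00 (add 1h to convert from UTC-1).
Priya in UTC: 08:00-13:40, 14:25-17:00, 18:30-18:45, 19:30-21:55 (subtract 2h to convert from UTC+2).
Ana in UTC: 09:50-12:50, 14:40-16:15, 19:35-20:10 (subtract 2h to convert from UTC+2).
Hana in UTC: 08:35-13:15, 16:35-19:55 (add 4h to convert from UTC-4).
Vera in UTC: 08:05-13:00, 16:10-21:50 (add 1h to convert from UTC-1).
Noa in UTC: 08:00-13:00, 16:35-22:00 (add 4h to convert from UTC-4).
Freya ∩ Priya: 08:00-13:40, 16:15-17:00, 18:30-18:45, 19:30-21:55.
Freya ∩ Priya ∩ Ana: 09:50-12:50, 19:35-20:10.
Freya ∩ Priya ∩ Ana ∩ Hana: 09:50-12:50, 19:35-19:55.
Freya ∩ Priya ∩ Ana ∩ Hana ∩ Vera: 09:50-12:50, 19:35-19:55.
Freya ∩ Priya ∩ Ana ∩ Hana ∩ Vera ∩ Noa: 09:50-12:50, 19:35-19:55.
The longest is 09:50-12:50 at 180 minutes.

180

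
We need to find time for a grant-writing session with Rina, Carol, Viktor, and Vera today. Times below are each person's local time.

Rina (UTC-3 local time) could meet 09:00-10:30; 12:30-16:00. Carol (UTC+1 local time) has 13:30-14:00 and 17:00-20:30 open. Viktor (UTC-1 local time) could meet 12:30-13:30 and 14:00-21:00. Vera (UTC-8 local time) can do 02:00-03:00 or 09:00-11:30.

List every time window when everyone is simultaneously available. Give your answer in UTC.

17:00-19:00

Rina in UTC: 12:00-13:30, 15:30-19:00 (add 3h to convert from UTC-3).
Carol in UTC: 12:30-13:00, 16:00-19:30 (subtract 1h to convert from UTC+1).
Viktor in UTC: 13:30-14:30, 15:00-22:00 (add 1h to convert from UTC-1).
Vera in UTC: 10:00-11:00, 17:00-19:30 (add 8h to convert from UTC-8).
Rina ∩ Carol: 12:30-13:00, 16:00-19:00.
Rina ∩ Carol ∩ Viktor: 16:00-19:00.
Rina ∩ Carol ∩ Viktor ∩ Vera: 17:00-19:00.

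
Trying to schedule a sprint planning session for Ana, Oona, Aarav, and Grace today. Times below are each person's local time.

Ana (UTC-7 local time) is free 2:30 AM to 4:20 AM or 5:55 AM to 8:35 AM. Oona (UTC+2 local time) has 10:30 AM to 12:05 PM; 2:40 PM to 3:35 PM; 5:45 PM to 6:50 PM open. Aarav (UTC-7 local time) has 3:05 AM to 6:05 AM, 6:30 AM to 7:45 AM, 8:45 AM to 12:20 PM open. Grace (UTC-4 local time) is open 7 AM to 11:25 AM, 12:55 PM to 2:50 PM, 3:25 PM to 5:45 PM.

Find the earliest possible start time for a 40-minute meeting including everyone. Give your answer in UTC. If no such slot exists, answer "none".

none

Ana in UTC: 09:30-11:20, 12:55-15:35 (add 7h to convert from UTC-7).
Oona in UTC: 08:30-10:05, 12:40-13:35, 15:45-16:50 (subtract 2h to convert from UTC+2).
Aarav in UTC: 10:05-13:05, 13:30-14:45, 15:45-19:20 (add 7h to convert from UTC-7).
Grace in UTC: 11:00-15:25, 16:55-18:50, 19:25-21:45 (add 4h to convert from UTC-4).
Ana ∩ Oona: 09:30-10:05, 12:55-13:35.
Ana ∩ Oona ∩ Aarav: 12:55-13:05, 13:30-13:35.
Ana ∩ Oona ∩ Aarav ∩ Grace: 12:55-13:05, 13:30-13:35.
No common window is at least 40 minutes long.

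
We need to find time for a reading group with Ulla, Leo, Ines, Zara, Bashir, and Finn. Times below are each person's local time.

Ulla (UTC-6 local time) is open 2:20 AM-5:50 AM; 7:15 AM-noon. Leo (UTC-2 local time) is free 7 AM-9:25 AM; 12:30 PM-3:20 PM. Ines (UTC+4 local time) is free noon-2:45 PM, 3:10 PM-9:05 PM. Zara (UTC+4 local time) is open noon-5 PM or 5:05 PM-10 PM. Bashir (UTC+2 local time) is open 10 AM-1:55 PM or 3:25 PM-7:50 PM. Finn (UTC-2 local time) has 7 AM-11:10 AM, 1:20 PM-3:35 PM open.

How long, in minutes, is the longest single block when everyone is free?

105

Ulla in UTC: 08:20-11:50, 13:15-18:00 (add 6h to convert from UTC-6).
Leo in UTC: 09:00-11:25, 14:30-17:20 (add 2h to convert from UTC-2).
Ines in UTC: 08:00-10:45, 11:10-17:05 (subtract 4h to convert from UTC+4).
Zara in UTC: 08:00-13:00, 13:05-18:00 (subtract 4h to convert from UTC+4).
Bashir in UTC: 08:00-11:55, 13:25-17:50 (subtract 2h to convert from UTC+2).
Finn in UTC: 09:00-13:10, 15:20-17:35 (add 2h to convert from UTC-2).
Ulla ∩ Leo: 09:00-11:25, 14:30-17:20.
Ulla ∩ Leo ∩ Ines: 09:00-10:45, 11:10-11:25, 14:30-17:05.
Ulla ∩ Leo ∩ Ines ∩ Zara: 09:00-10:45, 11:10-11:25, 14:30-17:05.
Ulla ∩ Leo ∩ Ines ∩ Zara ∩ Bashir: 09:00-10:45, 11:10-11:25, 14:30-17:05.
Ulla ∩ Leo ∩ Ines ∩ Zara ∩ Bashir ∩ Finn: 09:00-10:45, 11:10-11:25, 15:20-17:05.
The longest is 09:00-10:45 at 105 minutes.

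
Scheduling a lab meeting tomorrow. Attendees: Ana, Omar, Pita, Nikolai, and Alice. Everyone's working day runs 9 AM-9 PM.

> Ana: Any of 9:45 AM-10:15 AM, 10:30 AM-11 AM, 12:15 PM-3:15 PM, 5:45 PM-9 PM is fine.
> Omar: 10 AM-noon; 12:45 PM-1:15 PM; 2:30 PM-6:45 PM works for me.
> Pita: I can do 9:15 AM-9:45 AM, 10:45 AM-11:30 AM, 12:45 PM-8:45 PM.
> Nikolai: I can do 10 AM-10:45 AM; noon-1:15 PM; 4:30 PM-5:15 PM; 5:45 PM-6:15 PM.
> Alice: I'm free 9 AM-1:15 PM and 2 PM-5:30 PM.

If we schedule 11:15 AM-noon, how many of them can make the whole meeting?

Omar and Alice can make the full 11:15-12:00 slot — that's 2.

2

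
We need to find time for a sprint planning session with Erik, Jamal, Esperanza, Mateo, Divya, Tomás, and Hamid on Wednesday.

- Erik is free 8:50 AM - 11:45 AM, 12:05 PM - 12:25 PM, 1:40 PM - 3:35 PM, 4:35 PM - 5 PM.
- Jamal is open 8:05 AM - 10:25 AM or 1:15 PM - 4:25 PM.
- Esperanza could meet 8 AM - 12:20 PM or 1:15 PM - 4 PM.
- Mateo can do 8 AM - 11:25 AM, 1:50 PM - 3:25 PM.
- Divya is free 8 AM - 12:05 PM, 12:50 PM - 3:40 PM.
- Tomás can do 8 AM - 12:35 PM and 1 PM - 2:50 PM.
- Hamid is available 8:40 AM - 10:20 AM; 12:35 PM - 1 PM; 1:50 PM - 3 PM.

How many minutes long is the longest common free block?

Erik ∩ Jamal: 08:50-10:25, 13:40-15:35.
Erik ∩ Jamal ∩ Esperanza: 08:50-10:25, 13:40-15:35.
Erik ∩ Jamal ∩ Esperanza ∩ Mateo: 08:50-10:25, 13:50-15:25.
Erik ∩ Jamal ∩ Esperanza ∩ Mateo ∩ Divya: 08:50-10:25, 13:50-15:25.
Erik ∩ Jamal ∩ Esperanza ∩ Mateo ∩ Divya ∩ Tomás: 08:50-10:25, 13:50-14:50.
Erik ∩ Jamal ∩ Esperanza ∩ Mateo ∩ Divya ∩ Tomás ∩ Hamid: 08:50-10:20, 13:50-14:50.
The longest is 08:50-10:20 at 90 minutes.

90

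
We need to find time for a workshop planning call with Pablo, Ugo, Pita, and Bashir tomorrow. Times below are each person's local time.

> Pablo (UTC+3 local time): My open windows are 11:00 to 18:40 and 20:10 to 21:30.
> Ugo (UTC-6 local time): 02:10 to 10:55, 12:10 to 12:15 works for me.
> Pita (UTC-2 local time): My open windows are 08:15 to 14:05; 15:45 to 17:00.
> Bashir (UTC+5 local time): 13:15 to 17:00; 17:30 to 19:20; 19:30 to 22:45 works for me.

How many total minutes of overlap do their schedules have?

285

Pablo in UTC: 08:00-15:40, 17:10-18:30 (subtract 3h to convert from UTC+3).
Ugo in UTC: 08:10-16:55, 18:10-18:15 (add 6h to convert from UTC-6).
Pita in UTC: 10:15-16:05, 17:45-19:00 (add 2h to convert from UTC-2).
Bashir in UTC: 08:15-12:00, 12:30-14:20, 14:30-17:45 (subtract 5h to convert from UTC+5).
Pablo ∩ Ugo: 08:10-15:40, 18:10-18:15.
Pablo ∩ Ugo ∩ Pita: 10:15-15:40, 18:10-18:15.
Pablo ∩ Ugo ∩ Pita ∩ Bashir: 10:15-12:00, 12:30-14:20, 14:30-15:40.
Those are the intersection windows.
Summing the common windows: 105 + 110 + 70 = 285 minutes.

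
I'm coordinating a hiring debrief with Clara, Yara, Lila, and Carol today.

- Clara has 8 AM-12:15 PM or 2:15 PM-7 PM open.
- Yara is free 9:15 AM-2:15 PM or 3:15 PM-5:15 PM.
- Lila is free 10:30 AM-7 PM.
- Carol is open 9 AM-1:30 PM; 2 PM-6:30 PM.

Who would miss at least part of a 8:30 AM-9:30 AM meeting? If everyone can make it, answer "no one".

Clara: free for 08:30-09:30. Yara: not fully free for 08:30-09:30. Lila: not fully free for 08:30-09:30. Carol: not fully free for 08:30-09:30.

Carol, Lila, Yara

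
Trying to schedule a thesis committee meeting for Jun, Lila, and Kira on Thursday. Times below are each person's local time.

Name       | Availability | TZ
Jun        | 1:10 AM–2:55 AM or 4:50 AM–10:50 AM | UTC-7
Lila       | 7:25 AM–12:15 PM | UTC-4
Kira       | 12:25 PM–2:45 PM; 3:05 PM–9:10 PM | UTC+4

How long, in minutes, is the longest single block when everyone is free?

Jun in UTC: 08:10-09:55, 11:50-17:50 (add 7h to convert from UTC-7).
Lila in UTC: 11:25-16:15 (add 4h to convert from UTC-4).
Kira in UTC: 08:25-10:45, 11:05-17:10 (subtract 4h to convert from UTC+4).
Jun ∩ Lila: 11:50-16:15.
Jun ∩ Lila ∩ Kira: 11:50-16:15.
The longest is 11:50-16:15 at 265 minutes.

265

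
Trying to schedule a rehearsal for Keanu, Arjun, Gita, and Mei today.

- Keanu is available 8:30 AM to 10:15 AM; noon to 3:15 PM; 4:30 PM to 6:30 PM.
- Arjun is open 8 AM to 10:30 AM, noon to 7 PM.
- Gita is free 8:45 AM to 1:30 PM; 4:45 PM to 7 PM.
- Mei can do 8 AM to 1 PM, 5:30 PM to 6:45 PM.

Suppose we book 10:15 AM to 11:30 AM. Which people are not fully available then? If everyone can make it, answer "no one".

Keanu: not fully free for 10:15-11:30. Arjun: not fully free for 10:15-11:30. Gita: free for 10:15-11:30. Mei: free for 10:15-11:30.

Arjun, Keanu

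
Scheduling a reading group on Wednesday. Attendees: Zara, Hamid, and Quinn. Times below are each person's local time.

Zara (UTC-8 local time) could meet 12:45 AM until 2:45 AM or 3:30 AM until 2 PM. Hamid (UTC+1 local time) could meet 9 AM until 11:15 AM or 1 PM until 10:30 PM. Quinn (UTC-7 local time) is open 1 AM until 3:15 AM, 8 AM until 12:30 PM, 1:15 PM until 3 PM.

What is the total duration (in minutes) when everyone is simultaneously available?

435

Zara in UTC: 08:45-10:45, 11:30-22:00 (add 8h to convert from UTC-8).
Hamid in UTC: 08:00-10:15, 12:00-21:30 (subtract 1h to convert from UTC+1).
Quinn in UTC: 08:00-10:15, 15:00-19:30, 20:15-22:00 (add 7h to convert from UTC-7).
Zara ∩ Hamid: 08:45-10:15, 12:00-21:30.
Zara ∩ Hamid ∩ Quinn: 08:45-10:15, 15:00-19:30, 20:15-21:30.
Summing the common windows: 90 + 270 + 75 = 435 minutes.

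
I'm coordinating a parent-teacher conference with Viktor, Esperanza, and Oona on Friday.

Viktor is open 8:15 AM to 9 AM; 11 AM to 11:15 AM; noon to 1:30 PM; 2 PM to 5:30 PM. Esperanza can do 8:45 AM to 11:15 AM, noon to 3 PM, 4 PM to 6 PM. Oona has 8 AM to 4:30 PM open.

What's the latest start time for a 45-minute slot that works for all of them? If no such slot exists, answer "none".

14:15

Viktor ∩ Esperanza: 08:45-09:00, 11:00-11:15, 12:00-13:30, 14:00-15:00, 16:00-17:30.
Viktor ∩ Esperanza ∩ Oona: 08:45-09:00, 11:00-11:15, 12:00-13:30, 14:00-15:00, 16:00-16:30.
The last common window of at least 45 minutes is 14:00-15:00; a 45-minute meeting can start as late as 14:15 and still end by 15:00.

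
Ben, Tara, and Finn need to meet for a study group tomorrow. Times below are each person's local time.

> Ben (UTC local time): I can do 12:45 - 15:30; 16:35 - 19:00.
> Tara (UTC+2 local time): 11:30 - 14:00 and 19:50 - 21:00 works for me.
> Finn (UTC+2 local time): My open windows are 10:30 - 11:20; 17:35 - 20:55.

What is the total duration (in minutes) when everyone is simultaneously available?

65

Ben in UTC: 12:45-15:30, 16:35-19:00.
Tara in UTC: 09:30-12:00, 17:50-19:00 (subtract 2h to convert from UTC+2).
Finn in UTC: 08:30-09:20, 15:35-18:55 (subtract 2h to convert from UTC+2).
Ben ∩ Tara: 17:50-19:00.
Ben ∩ Tara ∩ Finn: 17:50-18:55.
So the common availability across everyone is 17:50-18:55.
That's a single block of 65 minutes.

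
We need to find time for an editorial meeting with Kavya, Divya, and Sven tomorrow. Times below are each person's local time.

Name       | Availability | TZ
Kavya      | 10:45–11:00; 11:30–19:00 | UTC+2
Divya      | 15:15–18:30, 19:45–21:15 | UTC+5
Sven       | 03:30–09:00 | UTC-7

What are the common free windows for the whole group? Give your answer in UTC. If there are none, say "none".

Kavya in UTC: 08:45-09:00, 09:30-17:00 (subtract 2h to convert from UTC+2).
Divya in UTC: 10:15-13:30, 14:45-16:15 (subtract 5h to convert from UTC+5).
Sven in UTC: 10:30-16:00 (add 7h to convert from UTC-7).
Kavya ∩ Divya: 10:15-13:30, 14:45-16:15.
Kavya ∩ Divya ∩ Sven: 10:30-13:30, 14:45-16:00.

10:30-13:30, 14:45-16:00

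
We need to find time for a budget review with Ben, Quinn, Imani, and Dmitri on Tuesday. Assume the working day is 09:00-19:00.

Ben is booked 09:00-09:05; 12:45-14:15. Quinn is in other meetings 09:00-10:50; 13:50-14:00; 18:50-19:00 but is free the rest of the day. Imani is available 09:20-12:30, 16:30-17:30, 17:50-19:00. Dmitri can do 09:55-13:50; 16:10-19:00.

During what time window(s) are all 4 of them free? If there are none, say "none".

Ben free: 09:05-12:45, 14:15-19:00 (invert busy blocks within the working day).
Quinn free: 10:50-13:50, 14:00-18:50 (invert busy blocks within the working day).
Imani free: 09:20-12:30, 16:30-17:30, 17:50-19:00.
Dmitri free: 09:55-13:50, 16:10-19:00.
Ben ∩ Quinn: 10:50-12:45, 14:15-18:50.
Ben ∩ Quinn ∩ Imani: 10:50-12:30, 16:30-17:30, 17:50-18:50.
Ben ∩ Quinn ∩ Imani ∩ Dmitri: 10:50-12:30, 16:30-17:30, 17:50-18:50.

10:50-12:30, 16:30-17:30, 17:50-18:50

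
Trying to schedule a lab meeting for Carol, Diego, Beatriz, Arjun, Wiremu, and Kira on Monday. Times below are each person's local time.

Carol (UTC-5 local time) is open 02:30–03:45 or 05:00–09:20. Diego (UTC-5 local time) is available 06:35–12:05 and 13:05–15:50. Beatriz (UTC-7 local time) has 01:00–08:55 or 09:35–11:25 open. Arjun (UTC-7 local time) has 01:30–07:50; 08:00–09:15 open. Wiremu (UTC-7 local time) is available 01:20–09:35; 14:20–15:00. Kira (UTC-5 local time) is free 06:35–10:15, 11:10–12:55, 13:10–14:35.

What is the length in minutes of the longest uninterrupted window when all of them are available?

165

Carol in UTC: 07:30-08:45, 10:00-14:20 (add 5h to convert from UTC-5).
Diego in UTC: 11:35-17:05, 18:05-20:50 (add 5h to convert from UTC-5).
Beatriz in UTC: 08:00-15:55, 16:35-18:25 (add 7h to convert from UTC-7).
Arjun in UTC: 08:30-14:50, 15:00-16:15 (add 7h to convert from UTC-7).
Wiremu in UTC: 08:20-16:35, 21:20-22:00 (add 7h to convert from UTC-7).
Kira in UTC: 11:35-15:15, 16:10-17:55, 18:10-19:35 (add 5h to convert from UTC-5).
Carol ∩ Diego: 11:35-14:20.
Carol ∩ Diego ∩ Beatriz: 11:35-14:20.
Carol ∩ Diego ∩ Beatriz ∩ Arjun: 11:35-14:20.
Carol ∩ Diego ∩ Beatriz ∩ Arjun ∩ Wiremu: 11:35-14:20.
Carol ∩ Diego ∩ Beatriz ∩ Arjun ∩ Wiremu ∩ Kira: 11:35-14:20.
The longest is 11:35-14:20 at 165 minutes.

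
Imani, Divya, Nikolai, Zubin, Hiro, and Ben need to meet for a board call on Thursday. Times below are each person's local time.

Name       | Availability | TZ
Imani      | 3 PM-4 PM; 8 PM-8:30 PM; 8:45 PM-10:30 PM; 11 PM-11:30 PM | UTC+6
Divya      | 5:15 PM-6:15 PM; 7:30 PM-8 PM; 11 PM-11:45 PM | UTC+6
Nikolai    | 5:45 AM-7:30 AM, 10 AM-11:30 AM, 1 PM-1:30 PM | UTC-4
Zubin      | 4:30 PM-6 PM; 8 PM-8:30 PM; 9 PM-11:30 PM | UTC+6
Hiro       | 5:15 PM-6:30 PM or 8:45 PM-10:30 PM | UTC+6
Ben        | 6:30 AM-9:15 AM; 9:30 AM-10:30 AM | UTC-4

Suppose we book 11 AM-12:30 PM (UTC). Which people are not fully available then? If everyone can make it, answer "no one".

Divya, Hiro, Imani, Nikolai, Zubin

Imani in UTC: 09:00-10:00, 14:00-14:30, 14:45-16:30, 17:00-17:30 (subtract 6h to convert from UTC+6).
Divya in UTC: 11:15-12:15, 13:30-14:00, 17:00-17:45 (subtract 6h to convert from UTC+6).
Nikolai in UTC: 09:45-11:30, 14:00-15:30, 17:00-17:30 (add 4h to convert from UTC-4).
Zubin in UTC: 10:30-12:00, 14:00-14:30, 15:00-17:30 (subtract 6h to convert from UTC+6).
Hiro in UTC: 11:15-12:30, 14:45-16:30 (subtract 6h to convert from UTC+6).
Ben in UTC: 10:30-13:15, 13:30-14:30 (add 4h to convert from UTC-4).
Imani: not fully free for 11:00-12:30. Divya: not fully free for 11:00-12:30. Nikolai: not fully free for 11:00-12:30. Zubin: not fully free for 11:00-12:30. Hiro: not fully free for 11:00-12:30. Ben: free for 11:00-12:30.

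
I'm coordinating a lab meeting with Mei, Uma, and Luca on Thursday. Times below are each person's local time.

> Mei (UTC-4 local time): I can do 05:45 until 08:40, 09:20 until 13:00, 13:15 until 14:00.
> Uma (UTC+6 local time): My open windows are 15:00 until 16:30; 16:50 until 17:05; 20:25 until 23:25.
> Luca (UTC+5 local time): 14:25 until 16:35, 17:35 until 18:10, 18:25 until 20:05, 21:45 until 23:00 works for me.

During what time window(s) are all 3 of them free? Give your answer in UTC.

09:45-10:30, 10:50-11:05, 14:25-15:05, 16:45-17:00, 17:15-17:25

Mei in UTC: 09:45-12:40, 13:20-17:00, 17:15-18:00 (add 4h to convert from UTC-4).
Uma in UTC: 09:00-10:30, 10:50-11:05, 14:25-17:25 (subtract 6h to convert from UTC+6).
Luca in UTC: 09:25-11:35, 12:35-13:10, 13:25-15:05, 16:45-18:00 (subtract 5h to convert from UTC+5).
Mei ∩ Uma: 09:45-10:30, 10:50-11:05, 14:25-17:00, 17:15-17:25.
Mei ∩ Uma ∩ Luca: 09:45-10:30, 10:50-11:05, 14:25-15:05, 16:45-17:00, 17:15-17:25.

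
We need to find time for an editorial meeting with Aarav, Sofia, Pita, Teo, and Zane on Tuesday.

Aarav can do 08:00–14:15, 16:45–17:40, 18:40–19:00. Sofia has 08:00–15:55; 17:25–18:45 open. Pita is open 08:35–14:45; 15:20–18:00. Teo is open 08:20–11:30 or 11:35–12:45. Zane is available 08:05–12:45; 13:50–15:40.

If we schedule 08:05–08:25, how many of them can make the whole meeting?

Aarav, Sofia, and Zane can make the full 08:05-08:25 slot — that's 3.

3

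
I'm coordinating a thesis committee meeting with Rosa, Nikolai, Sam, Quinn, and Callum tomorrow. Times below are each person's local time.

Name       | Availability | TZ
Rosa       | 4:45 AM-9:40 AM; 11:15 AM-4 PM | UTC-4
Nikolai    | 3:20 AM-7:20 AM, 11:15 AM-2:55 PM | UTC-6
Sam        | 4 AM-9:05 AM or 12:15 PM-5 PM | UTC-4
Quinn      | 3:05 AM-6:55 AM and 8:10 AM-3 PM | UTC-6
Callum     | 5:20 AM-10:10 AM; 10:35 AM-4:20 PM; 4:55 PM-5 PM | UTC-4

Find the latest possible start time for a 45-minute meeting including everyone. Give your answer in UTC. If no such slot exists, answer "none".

19:15

Rosa in UTC: 08:45-13:40, 15:15-20:00 (add 4h to convert from UTC-4).
Nikolai in UTC: 09:20-13:20, 17:15-20:55 (add 6h to convert from UTC-6).
Sam in UTC: 08:00-13:05, 16:15-21:00 (add 4h to convert from UTC-4).
Quinn in UTC: 09:05-12:55, 14:10-21:00 (add 6h to convert from UTC-6).
Callum in UTC: 09:20-14:10, 14:35-20:20, 20:55-21:00 (add 4h to convert from UTC-4).
Rosa ∩ Nikolai: 09:20-13:20, 17:15-20:00.
Rosa ∩ Nikolai ∩ Sam: 09:20-13:05, 17:15-20:00.
Rosa ∩ Nikolai ∩ Sam ∩ Quinn: 09:20-12:55, 17:15-20:00.
Rosa ∩ Nikolai ∩ Sam ∩ Quinn ∩ Callum: 09:20-12:55, 17:15-20:00.
The last common window of at least 45 minutes is 17:15-20:00; a 45-minute meeting can start as late as 19:15 and still end by 20:00.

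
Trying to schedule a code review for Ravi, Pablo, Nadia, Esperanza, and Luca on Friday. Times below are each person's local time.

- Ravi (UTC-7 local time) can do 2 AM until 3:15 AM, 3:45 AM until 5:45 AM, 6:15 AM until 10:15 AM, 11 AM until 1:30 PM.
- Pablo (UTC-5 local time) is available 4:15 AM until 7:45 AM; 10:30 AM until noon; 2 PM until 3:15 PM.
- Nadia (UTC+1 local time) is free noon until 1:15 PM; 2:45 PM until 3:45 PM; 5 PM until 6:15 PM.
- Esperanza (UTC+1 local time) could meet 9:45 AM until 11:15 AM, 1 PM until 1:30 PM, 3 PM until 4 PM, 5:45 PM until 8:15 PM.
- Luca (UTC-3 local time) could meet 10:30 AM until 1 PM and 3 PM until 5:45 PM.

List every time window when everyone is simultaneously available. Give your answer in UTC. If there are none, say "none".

Ravi in UTC: 09:00-10:15, 10:45-12:45, 13:15-17:15, 18:00-20:30 (add 7h to convert from UTC-7).
Pablo in UTC: 09:15-12:45, 15:30-17:00, 19:00-20:15 (add 5h to convert from UTC-5).
Nadia in UTC: 11:00-12:15, 13:45-14:45, 16:00-17:15 (subtract 1h to convert from UTC+1).
Esperanza in UTC: 08:45-10:15, 12:00-12:30, 14:00-15:00, 16:45-19:15 (subtract 1h to convert from UTC+1).
Luca in UTC: 13:30-16:00, 18:00-20:45 (add 3h to convert from UTC-3).
Ravi ∩ Pablo: 09:15-10:15, 10:45-12:45, 15:30-17:00, 19:00-20:15.
Ravi ∩ Pablo ∩ Nadia: 11:00-12:15, 16:00-17:00.
Ravi ∩ Pablo ∩ Nadia ∩ Esperanza: 12:00-12:15, 16:45-17:00.
Ravi ∩ Pablo ∩ Nadia ∩ Esperanza ∩ Luca: ∅.
There is no time when everyone is free.

none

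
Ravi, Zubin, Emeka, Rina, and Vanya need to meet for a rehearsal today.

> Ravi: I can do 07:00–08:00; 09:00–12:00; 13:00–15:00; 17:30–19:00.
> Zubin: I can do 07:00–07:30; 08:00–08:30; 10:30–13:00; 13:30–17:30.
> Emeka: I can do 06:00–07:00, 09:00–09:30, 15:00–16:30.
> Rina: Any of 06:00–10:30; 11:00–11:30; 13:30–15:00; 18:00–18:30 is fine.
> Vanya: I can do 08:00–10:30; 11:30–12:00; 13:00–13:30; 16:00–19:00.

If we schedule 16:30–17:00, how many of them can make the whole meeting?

2

Zubin and Vanya can make the full 16:30-17:00 slot — that's 2.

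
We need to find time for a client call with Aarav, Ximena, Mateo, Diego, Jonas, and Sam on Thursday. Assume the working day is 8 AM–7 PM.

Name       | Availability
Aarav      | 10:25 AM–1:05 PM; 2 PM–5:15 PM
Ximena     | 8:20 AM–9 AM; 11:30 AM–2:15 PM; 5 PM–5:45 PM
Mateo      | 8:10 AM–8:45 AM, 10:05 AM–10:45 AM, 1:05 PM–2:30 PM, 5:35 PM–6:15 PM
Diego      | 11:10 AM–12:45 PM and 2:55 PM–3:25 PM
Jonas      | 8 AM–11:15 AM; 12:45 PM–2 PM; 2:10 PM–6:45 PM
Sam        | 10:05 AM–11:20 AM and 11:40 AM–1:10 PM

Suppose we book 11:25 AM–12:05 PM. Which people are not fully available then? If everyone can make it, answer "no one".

Aarav: free for 11:25-12:05. Ximena: not fully free for 11:25-12:05. Mateo: not fully free for 11:25-12:05. Diego: free for 11:25-12:05. Jonas: not fully free for 11:25-12:05. Sam: not fully free for 11:25-12:05.

Jonas, Mateo, Sam, Ximena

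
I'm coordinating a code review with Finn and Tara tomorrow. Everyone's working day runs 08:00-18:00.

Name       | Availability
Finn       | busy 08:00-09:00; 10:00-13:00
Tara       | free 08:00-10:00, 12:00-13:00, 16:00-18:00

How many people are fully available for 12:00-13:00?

1

Finn free: 09:00-10:00, 13:00-18:00 (invert busy blocks within the working day).
Tara free: 08:00-10:00, 12:00-13:00, 16:00-18:00.
Tara can make the full 12:00-13:00 slot — that's 1.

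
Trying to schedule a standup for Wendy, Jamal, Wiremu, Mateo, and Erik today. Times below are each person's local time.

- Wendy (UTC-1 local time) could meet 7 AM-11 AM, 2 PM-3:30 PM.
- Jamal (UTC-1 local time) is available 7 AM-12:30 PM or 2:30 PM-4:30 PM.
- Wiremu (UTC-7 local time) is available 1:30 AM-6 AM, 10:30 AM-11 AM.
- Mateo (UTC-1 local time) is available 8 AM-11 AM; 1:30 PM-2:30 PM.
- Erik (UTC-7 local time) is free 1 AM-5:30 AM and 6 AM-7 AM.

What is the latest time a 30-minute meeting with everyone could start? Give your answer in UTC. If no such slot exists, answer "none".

Wendy in UTC: 08:00-12:00, 15:00-16:30 (add 1h to convert from UTC-1).
Jamal in UTC: 08:00-13:30, 15:30-17:30 (add 1h to convert from UTC-1).
Wiremu in UTC: 08:30-13:00, 17:30-18:00 (add 7h to convert from UTC-7).
Mateo in UTC: 09:00-12:00, 14:30-15:30 (add 1h to convert from UTC-1).
Erik in UTC: 08:00-12:30, 13:00-14:00 (add 7h to convert from UTC-7).
Wendy ∩ Jamal: 08:00-12:00, 15:30-16:30.
Wendy ∩ Jamal ∩ Wiremu: 08:30-12:00.
Wendy ∩ Jamal ∩ Wiremu ∩ Mateo: 09:00-12:00.
Wendy ∩ Jamal ∩ Wiremu ∩ Mateo ∩ Erik: 09:00-12:00.
Those are the intersection windows.
The last common window of at least 30 minutes is 09:00-12:00; a 30-minute meeting can start as late as 11:30 and still end by 12:00.

11:30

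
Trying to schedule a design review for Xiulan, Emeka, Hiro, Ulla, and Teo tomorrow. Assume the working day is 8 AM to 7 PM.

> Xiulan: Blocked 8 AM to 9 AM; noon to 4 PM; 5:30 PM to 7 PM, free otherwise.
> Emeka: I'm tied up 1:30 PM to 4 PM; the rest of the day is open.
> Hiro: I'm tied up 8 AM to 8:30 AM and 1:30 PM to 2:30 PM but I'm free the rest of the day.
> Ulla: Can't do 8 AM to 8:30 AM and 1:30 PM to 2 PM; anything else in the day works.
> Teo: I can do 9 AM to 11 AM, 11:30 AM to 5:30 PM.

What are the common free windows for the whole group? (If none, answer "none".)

09:00-11:00, 11:30-12:00, 16:00-17:30

Xiulan free: 09:00-12:00, 16:00-17:30 (invert busy blocks within the working day).
Emeka free: 08:00-13:30, 16:00-19:00 (invert busy blocks within the working day).
Hiro free: 08:30-13:30, 14:30-19:00 (invert busy blocks within the working day).
Ulla free: 08:30-13:30, 14:00-19:00 (invert busy blocks within the working day).
Teo free: 09:00-11:00, 11:30-17:30.
Xiulan ∩ Emeka: 09:00-12:00, 16:00-17:30.
Xiulan ∩ Emeka ∩ Hiro: 09:00-12:00, 16:00-17:30.
Xiulan ∩ Emeka ∩ Hiro ∩ Ulla: 09:00-12:00, 16:00-17:30.
Xiulan ∩ Emeka ∩ Hiro ∩ Ulla ∩ Teo: 09:00-11:00, 11:30-12:00, 16:00-17:30.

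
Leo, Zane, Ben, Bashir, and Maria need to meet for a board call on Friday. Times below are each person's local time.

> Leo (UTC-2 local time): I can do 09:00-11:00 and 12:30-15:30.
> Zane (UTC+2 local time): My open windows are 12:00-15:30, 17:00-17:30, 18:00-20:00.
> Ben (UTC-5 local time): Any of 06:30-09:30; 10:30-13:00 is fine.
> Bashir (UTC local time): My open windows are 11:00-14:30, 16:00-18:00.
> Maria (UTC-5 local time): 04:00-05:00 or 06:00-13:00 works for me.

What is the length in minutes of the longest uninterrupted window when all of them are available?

90

Leo in UTC: 11:00-13:00, 14:30-17:30 (add 2h to convert from UTC-2).
Zane in UTC: 10:00-13:30, 15:00-15:30, 16:00-18:00 (subtract 2h to convert from UTC+2).
Ben in UTC: 11:30-14:30, 15:30-18:00 (add 5h to convert from UTC-5).
Bashir in UTC: 11:00-14:30, 16:00-18:00.
Maria in UTC: 09:00-10:00, 11:00-18:00 (add 5h to convert from UTC-5).
Leo ∩ Zane: 11:00-13:00, 15:00-15:30, 16:00-17:30.
Leo ∩ Zane ∩ Ben: 11:30-13:00, 16:00-17:30.
Leo ∩ Zane ∩ Ben ∩ Bashir: 11:30-13:00, 16:00-17:30.
Leo ∩ Zane ∩ Ben ∩ Bashir ∩ Maria: 11:30-13:00, 16:00-17:30.
So the common availability across everyone is 11:30-13:00, 16:00-17:30.
The longest is 11:30-13:00 at 90 minutes.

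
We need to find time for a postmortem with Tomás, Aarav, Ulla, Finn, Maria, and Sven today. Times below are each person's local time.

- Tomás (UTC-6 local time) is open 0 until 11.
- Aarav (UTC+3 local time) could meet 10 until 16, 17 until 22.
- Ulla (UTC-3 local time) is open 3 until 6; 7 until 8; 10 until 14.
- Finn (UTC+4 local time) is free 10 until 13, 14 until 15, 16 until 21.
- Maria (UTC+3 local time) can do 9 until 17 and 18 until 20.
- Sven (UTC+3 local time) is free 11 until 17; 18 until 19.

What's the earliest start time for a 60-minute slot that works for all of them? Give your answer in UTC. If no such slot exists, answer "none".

Tomás in UTC: 06:00-17:00 (add 6h to convert from UTC-6).
Aarav in UTC: 07:00-13:00, 14:00-19:00 (subtract 3h to convert from UTC+3).
Ulla in UTC: 06:00-09:00, 10:00-11:00, 13:00-17:00 (add 3h to convert from UTC-3).
Finn in UTC: 06:00-09:00, 10:00-11:00, 12:00-17:00 (subtract 4h to convert from UTC+4).
Maria in UTC: 06:00-14:00, 15:00-17:00 (subtract 3h to convert from UTC+3).
Sven in UTC: 08:00-14:00, 15:00-16:00 (subtract 3h to convert from UTC+3).
Tomás ∩ Aarav: 07:00-13:00, 14:00-17:00.
Tomás ∩ Aarav ∩ Ulla: 07:00-09:00, 10:00-11:00, 14:00-17:00.
Tomás ∩ Aarav ∩ Ulla ∩ Finn: 07:00-09:00, 10:00-11:00, 14:00-17:00.
Tomás ∩ Aarav ∩ Ulla ∩ Finn ∩ Maria: 07:00-09:00, 10:00-11:00, 15:00-17:00.
Tomás ∩ Aarav ∩ Ulla ∩ Finn ∩ Maria ∩ Sven: 08:00-09:00, 10:00-11:00, 15:00-16:00.
So the common availability across everyone is 08:00-09:00, 10:00-11:00, 15:00-16:00.
The first common window of at least 60 minutes is 08:00-09:00, so the earliest start is 08:00.

08:00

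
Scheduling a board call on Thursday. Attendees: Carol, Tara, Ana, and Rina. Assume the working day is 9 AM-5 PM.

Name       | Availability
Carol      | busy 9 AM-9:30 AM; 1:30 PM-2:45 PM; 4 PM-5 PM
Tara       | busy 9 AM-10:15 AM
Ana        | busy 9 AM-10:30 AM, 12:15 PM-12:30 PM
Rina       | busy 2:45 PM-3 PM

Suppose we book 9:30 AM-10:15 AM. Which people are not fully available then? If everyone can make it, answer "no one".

Ana, Tara

Carol free: 09:30-13:30, 14:45-16:00 (invert busy blocks within the working day).
Tara free: 10:15-17:00 (invert busy blocks within the working day).
Ana free: 10:30-12:15, 12:30-17:00 (invert busy blocks within the working day).
Rina free: 09:00-14:45, 15:00-17:00 (invert busy blocks within the working day).
Carol: free for 09:30-10:15. Tara: not fully free for 09:30-10:15. Ana: not fully free for 09:30-10:15. Rina: free for 09:30-10:15.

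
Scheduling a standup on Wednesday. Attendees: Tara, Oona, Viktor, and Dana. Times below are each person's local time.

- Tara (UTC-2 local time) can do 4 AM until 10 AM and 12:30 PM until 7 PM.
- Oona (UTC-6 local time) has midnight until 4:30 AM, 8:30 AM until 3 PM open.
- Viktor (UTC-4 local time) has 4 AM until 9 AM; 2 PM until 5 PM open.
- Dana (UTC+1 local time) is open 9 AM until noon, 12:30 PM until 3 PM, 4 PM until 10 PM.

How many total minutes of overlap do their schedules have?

330

Tara in UTC: 06:00-12:00, 14:30-21:00 (add 2h to convert from UTC-2).
Oona in UTC: 06:00-10:30, 14:30-21:00 (add 6h to convert from UTC-6).
Viktor in UTC: 08:00-13:00, 18:00-21:00 (add 4h to convert from UTC-4).
Dana in UTC: 08:00-11:00, 11:30-14:00, 15:00-21:00 (subtract 1h to convert from UTC+1).
Tara ∩ Oona: 06:00-10:30, 14:30-21:00.
Tara ∩ Oona ∩ Viktor: 08:00-10:30, 18:00-21:00.
Tara ∩ Oona ∩ Viktor ∩ Dana: 08:00-10:30, 18:00-21:00.
Summing the common windows: 150 + 180 = 330 minutes.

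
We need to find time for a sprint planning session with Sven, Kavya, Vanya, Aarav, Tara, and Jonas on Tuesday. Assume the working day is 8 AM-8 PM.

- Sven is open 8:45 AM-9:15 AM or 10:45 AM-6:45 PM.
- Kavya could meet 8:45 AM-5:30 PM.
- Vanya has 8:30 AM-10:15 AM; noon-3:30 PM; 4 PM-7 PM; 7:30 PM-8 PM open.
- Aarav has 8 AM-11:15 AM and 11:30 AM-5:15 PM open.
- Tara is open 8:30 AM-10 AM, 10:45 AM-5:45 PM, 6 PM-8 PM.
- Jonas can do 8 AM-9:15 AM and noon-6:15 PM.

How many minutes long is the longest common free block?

210

Sven ∩ Kavya: 08:45-09:15, 10:45-17:30.
Sven ∩ Kavya ∩ Vanya: 08:45-09:15, 12:00-15:30, 16:00-17:30.
Sven ∩ Kavya ∩ Vanya ∩ Aarav: 08:45-09:15, 12:00-15:30, 16:00-17:15.
Sven ∩ Kavya ∩ Vanya ∩ Aarav ∩ Tara: 08:45-09:15, 12:00-15:30, 16:00-17:15.
Sven ∩ Kavya ∩ Vanya ∩ Aarav ∩ Tara ∩ Jonas: 08:45-09:15, 12:00-15:30, 16:00-17:15.
The longest is 12:00-15:30 at 210 minutes.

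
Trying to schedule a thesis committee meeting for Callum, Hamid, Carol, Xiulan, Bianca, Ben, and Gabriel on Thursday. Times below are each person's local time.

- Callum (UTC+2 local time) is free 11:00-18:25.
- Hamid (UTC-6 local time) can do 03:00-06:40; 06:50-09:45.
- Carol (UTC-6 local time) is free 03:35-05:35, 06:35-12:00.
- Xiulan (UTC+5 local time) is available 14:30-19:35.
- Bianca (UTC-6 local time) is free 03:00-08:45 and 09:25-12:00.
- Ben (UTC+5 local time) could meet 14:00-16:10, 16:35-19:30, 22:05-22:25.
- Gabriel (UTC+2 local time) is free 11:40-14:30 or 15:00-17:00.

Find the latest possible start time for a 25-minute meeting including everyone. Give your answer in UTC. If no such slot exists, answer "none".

14:05

Callum in UTC: 09:00-16:25 (subtract 2h to convert from UTC+2).
Hamid in UTC: 09:00-12:40, 12:50-15:45 (add 6h to convert from UTC-6).
Carol in UTC: 09:35-11:35, 12:35-18:00 (add 6h to convert from UTC-6).
Xiulan in UTC: 09:30-14:35 (subtract 5h to convert from UTC+5).
Bianca in UTC: 09:00-14:45, 15:25-18:00 (add 6h to convert from UTC-6).
Ben in UTC: 09:00-11:10, 11:35-14:30, 17:05-17:25 (subtract 5h to convert from UTC+5).
Gabriel in UTC: 09:40-12:30, 13:00-15:00 (subtract 2h to convert from UTC+2).
Callum ∩ Hamid: 09:00-12:40, 12:50-15:45.
Callum ∩ Hamid ∩ Carol: 09:35-11:35, 12:35-12:40, 12:50-15:45.
Callum ∩ Hamid ∩ Carol ∩ Xiulan: 09:35-11:35, 12:35-12:40, 12:50-14:35.
Callum ∩ Hamid ∩ Carol ∩ Xiulan ∩ Bianca: 09:35-11:35, 12:35-12:40, 12:50-14:35.
Callum ∩ Hamid ∩ Carol ∩ Xiulan ∩ Bianca ∩ Ben: 09:35-11:10, 12:35-12:40, 12:50-14:30.
Callum ∩ Hamid ∩ Carol ∩ Xiulan ∩ Bianca ∩ Ben ∩ Gabriel: 09:40-11:10, 13:00-14:30.
The last common window of at least 25 minutes is 13:00-14:30; a 25-minute meeting can start as late as 14:05 and still end by 14:30.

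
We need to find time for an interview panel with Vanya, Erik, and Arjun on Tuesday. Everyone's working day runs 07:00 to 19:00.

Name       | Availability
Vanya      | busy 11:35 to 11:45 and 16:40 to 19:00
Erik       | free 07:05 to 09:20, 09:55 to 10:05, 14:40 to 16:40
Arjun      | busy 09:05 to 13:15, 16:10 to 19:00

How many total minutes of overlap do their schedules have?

210

Vanya free: 07:00-11:35, 11:45-16:40 (invert busy blocks within the working day).
Erik free: 07:05-09:20, 09:55-10:05, 14:40-16:40.
Arjun free: 07:00-09:05, 13:15-16:10 (invert busy blocks within the working day).
Vanya ∩ Erik: 07:05-09:20, 09:55-10:05, 14:40-16:40.
Vanya ∩ Erik ∩ Arjun: 07:05-09:05, 14:40-16:10.
Those are the intersection windows.
Summing the common windows: 120 + 90 = 210 minutes.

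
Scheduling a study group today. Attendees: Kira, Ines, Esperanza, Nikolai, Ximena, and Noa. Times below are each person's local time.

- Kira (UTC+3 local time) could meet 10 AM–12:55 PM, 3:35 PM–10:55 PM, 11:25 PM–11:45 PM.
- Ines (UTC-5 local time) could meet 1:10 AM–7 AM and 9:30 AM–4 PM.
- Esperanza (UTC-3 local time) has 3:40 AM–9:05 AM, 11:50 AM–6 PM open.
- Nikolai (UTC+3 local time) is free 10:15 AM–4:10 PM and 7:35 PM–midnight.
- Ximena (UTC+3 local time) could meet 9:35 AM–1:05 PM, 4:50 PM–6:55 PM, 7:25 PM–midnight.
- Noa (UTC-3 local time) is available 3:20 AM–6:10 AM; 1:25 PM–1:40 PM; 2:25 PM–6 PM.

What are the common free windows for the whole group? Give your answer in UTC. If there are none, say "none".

Kira in UTC: 07:00-09:55, 12:35-19:55, 20:25-20:45 (subtract 3h to convert from UTC+3).
Ines in UTC: 06:10-12:00, 14:30-21:00 (add 5h to convert from UTC-5).
Esperanza in UTC: 06:40-12:05, 14:50-21:00 (add 3h to convert from UTC-3).
Nikolai in UTC: 07:15-13:10, 16:35-21:00 (subtract 3h to convert from UTC+3).
Ximena in UTC: 06:35-10:05, 13:50-15:55, 16:25-21:00 (subtract 3h to convert from UTC+3).
Noa in UTC: 06:20-09:10, 16:25-16:40, 17:25-21:00 (add 3h to convert from UTC-3).
Kira ∩ Ines: 07:00-09:55, 14:30-19:55, 20:25-20:45.
Kira ∩ Ines ∩ Esperanza: 07:00-09:55, 14:50-19:55, 20:25-20:45.
Kira ∩ Ines ∩ Esperanza ∩ Nikolai: 07:15-09:55, 16:35-19:55, 20:25-20:45.
Kira ∩ Ines ∩ Esperanza ∩ Nikolai ∩ Ximena: 07:15-09:55, 16:35-19:55, 20:25-20:45.
Kira ∩ Ines ∩ Esperanza ∩ Nikolai ∩ Ximena ∩ Noa: 07:15-09:10, 16:35-16:40, 17:25-19:55, 20:25-20:45.
Those are the intersection windows.

07:15-09:10, 16:35-16:40, 17:25-19:55, 20:25-20:45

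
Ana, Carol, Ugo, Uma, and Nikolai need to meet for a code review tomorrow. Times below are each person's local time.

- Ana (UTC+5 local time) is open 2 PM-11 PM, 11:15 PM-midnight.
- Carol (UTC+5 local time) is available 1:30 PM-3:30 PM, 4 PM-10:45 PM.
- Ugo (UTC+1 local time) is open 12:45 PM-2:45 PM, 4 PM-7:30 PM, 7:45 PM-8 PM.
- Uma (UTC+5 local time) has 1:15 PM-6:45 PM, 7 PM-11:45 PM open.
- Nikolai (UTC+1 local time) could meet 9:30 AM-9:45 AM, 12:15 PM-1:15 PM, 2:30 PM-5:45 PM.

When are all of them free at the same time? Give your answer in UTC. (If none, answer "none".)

11:45-12:15, 13:30-13:45, 15:00-16:45

Ana in UTC: 09:00-18:00, 18:15-19:00 (subtract 5h to convert from UTC+5).
Carol in UTC: 08:30-10:30, 11:00-17:45 (subtract 5h to convert from UTC+5).
Ugo in UTC: 11:45-13:45, 15:00-18:30, 18:45-19:00 (subtract 1h to convert from UTC+1).
Uma in UTC: 08:15-13:45, 14:00-18:45 (subtract 5h to convert from UTC+5).
Nikolai in UTC: 08:30-08:45, 11:15-12:15, 13:30-16:45 (subtract 1h to convert from UTC+1).
Ana ∩ Carol: 09:00-10:30, 11:00-17:45.
Ana ∩ Carol ∩ Ugo: 11:45-13:45, 15:00-17:45.
Ana ∩ Carol ∩ Ugo ∩ Uma: 11:45-13:45, 15:00-17:45.
Ana ∩ Carol ∩ Ugo ∩ Uma ∩ Nikolai: 11:45-12:15, 13:30-13:45, 15:00-16:45.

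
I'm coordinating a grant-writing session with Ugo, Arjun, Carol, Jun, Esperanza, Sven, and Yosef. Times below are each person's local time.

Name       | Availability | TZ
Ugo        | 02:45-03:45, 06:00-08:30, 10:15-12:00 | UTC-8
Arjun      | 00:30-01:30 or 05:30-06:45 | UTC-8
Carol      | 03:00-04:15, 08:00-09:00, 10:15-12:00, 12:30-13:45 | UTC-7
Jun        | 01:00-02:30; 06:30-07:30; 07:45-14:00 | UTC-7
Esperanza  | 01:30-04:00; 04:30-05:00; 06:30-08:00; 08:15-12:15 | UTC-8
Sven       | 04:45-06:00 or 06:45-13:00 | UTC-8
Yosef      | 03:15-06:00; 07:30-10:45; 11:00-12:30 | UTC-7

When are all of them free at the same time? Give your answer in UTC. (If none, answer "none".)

Ugo in UTC: 10:45-11:45, 14:00-16:30, 18:15-20:00 (add 8h to convert from UTC-8).
Arjun in UTC: 08:30-09:30, 13:30-14:45 (add 8h to convert from UTC-8).
Carol in UTC: 10:00-11:15, 15:00-16:00, 17:15-19:00, 19:30-20:45 (add 7h to convert from UTC-7).
Jun in UTC: 08:00-09:30, 13:30-14:30, 14:45-21:00 (add 7h to convert from UTC-7).
Esperanza in UTC: 09:30-12:00, 12:30-13:00, 14:30-16:00, 16:15-20:15 (add 8h to convert from UTC-8).
Sven in UTC: 12:45-14:00, 14:45-21:00 (add 8h to convert from UTC-8).
Yosef in UTC: 10:15-13:00, 14:30-17:45, 18:00-19:30 (add 7h to convert from UTC-7).
Ugo ∩ Arjun: 14:00-14:45.
Ugo ∩ Arjun ∩ Carol: ∅.
Ugo ∩ Arjun ∩ Carol ∩ Jun: ∅.
Ugo ∩ Arjun ∩ Carol ∩ Jun ∩ Esperanza: ∅.
Ugo ∩ Arjun ∩ Carol ∩ Jun ∩ Esperanza ∩ Sven: ∅.
Ugo ∩ Arjun ∩ Carol ∩ Jun ∩ Esperanza ∩ Sven ∩ Yosef: ∅.
There is no time when everyone is free.

none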